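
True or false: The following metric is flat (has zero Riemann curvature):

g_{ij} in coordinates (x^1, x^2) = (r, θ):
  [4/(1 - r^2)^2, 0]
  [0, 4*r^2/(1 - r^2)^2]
Non-zero Christoffel symbols:
Γ^r_{r r} = 2*r/(1 - r^2)
Γ^r_{θ θ} = (r^3 + r)/(r^2 - 1)
Γ^θ_{r θ} = (-r^2 - 1)/(r^3 - r)
Ricci tensor: R_{rr} = -4/(r^2 - 1)^2, R_{rθ} = 0, R_{θθ} = -4*r^2/(r^2 - 1)^2
The Ricci tensor is non-zero, so the Riemann tensor is non-zero: not flat.
False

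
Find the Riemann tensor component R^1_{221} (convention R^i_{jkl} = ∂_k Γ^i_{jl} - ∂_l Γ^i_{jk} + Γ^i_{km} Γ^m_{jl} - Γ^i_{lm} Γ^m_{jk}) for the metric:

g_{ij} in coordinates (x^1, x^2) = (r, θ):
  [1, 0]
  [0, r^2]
Non-zero Christoffel symbols (Γ^k_{ij} = Γ^k_{ji}):
Γ^r_{θ θ} = -r
Γ^θ_{r θ} = 1/r
R^r_{θ θ r} = ∂_θ Γ^r_{θ r} - ∂_r Γ^r_{θ θ} + Γ^r_{θ m} Γ^m_{θ r} - Γ^r_{r m} Γ^m_{θ θ}
  = (0) - (-1) + (-1) - (0) = 0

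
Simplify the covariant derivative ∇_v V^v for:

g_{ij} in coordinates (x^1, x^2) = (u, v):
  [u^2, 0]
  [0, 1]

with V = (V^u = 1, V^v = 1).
Non-zero Christoffel symbols:
Γ^u_{u u} = 1/u
∇_v V^v = ∂_v V^v + Γ^v_{v j} V^j
  = (0) + (0)(1) + (0)(1)
  = 0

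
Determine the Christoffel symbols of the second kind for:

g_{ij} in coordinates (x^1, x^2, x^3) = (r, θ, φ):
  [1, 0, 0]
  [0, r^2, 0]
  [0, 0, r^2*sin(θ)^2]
Using Γ^k_{ij} = (1/2) g^{km} (∂_i g_{mj} + ∂_j g_{mi} - ∂_m g_{ij}); the metric is diagonal, so only the m = k term contributes.
Non-zero symbols (using the symmetry Γ^k_{ij} = Γ^k_{ji}):
Γ^r_{θ θ} = (1/2) g^{rr} (∂_θ g_{rθ} + ∂_θ g_{rθ} - ∂_r g_{θθ}) = (1/2)(1)((0) + (0) - (2*r)) = -r
Γ^r_{φ φ} = (1/2) g^{rr} (∂_φ g_{rφ} + ∂_φ g_{rφ} - ∂_r g_{φφ}) = (1/2)(1)((0) + (0) - (2*r*sin(θ)^2)) = -r*sin(θ)^2
Γ^θ_{r θ} = (1/2) g^{θθ} (∂_r g_{θθ} + ∂_θ g_{θr} - ∂_θ g_{rθ}) = (1/2)(1/r^2)((2*r) + (0) - (0)) = 1/r
Γ^θ_{φ φ} = (1/2) g^{θθ} (∂_φ g_{θφ} + ∂_φ g_{θφ} - ∂_θ g_{φφ}) = (1/2)(1/r^2)((0) + (0) - (r^2*sin(2*θ))) = -sin(2*θ)/2
Γ^φ_{r φ} = (1/2) g^{φφ} (∂_r g_{φφ} + ∂_φ g_{φr} - ∂_φ g_{rφ}) = (1/2)(1/(r^2*sin(θ)^2))((2*r*sin(θ)^2) + (0) - (0)) = 1/r
Γ^φ_{θ φ} = (1/2) g^{φφ} (∂_θ g_{φφ} + ∂_φ g_{φθ} - ∂_φ g_{θφ}) = (1/2)(1/(r^2*sin(θ)^2))((r^2*sin(2*θ)) + (0) - (0)) = 1/tan(θ)
All other Christoffel symbols are zero.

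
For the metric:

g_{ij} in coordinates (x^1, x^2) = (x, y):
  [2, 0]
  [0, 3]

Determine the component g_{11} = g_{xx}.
With x^1 = x, x^2 = y, g_{11} = g_{xx} is the row-1, column-1 entry of the matrix.
g_{11} = 2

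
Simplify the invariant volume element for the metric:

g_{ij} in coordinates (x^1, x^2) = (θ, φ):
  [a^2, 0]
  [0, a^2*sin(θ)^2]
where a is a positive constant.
det(g) = a^4*sin(θ)^2
√|det(g)| = a^2*sin(θ) (taking 0 < θ < π so that |sin(θ)| = sin(θ))
Volume element: dV = a^2*sin(θ) dθ dφ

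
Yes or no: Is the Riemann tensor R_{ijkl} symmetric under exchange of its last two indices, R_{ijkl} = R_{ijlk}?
It is antisymmetric in the last pair: R_{ijkl} = -R_{ijlk}.
No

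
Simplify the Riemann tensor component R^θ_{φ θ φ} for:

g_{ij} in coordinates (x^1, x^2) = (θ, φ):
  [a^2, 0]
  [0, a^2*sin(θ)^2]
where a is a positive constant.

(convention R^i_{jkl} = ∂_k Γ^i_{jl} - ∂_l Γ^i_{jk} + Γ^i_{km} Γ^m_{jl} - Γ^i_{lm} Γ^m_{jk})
Non-zero Christoffel symbols (Γ^k_{ij} = Γ^k_{ji}):
Γ^θ_{φ φ} = -sin(2*θ)/2
Γ^φ_{θ φ} = 1/tan(θ)
R^θ_{φ θ φ} = ∂_θ Γ^θ_{φ φ} - ∂_φ Γ^θ_{φ θ} + Γ^θ_{θ m} Γ^m_{φ φ} - Γ^θ_{φ m} Γ^m_{φ θ}
  = (-cos(2*θ)) - (0) + (0) - (-cos(θ)^2) = sin(θ)^2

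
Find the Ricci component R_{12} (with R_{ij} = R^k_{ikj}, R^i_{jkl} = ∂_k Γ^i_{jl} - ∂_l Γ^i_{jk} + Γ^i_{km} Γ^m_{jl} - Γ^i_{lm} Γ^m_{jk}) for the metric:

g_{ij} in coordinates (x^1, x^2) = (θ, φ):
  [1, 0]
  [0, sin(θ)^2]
Non-zero Christoffel symbols (Γ^k_{ij} = Γ^k_{ji}):
Γ^θ_{φ φ} = -sin(2*θ)/2
Γ^φ_{θ φ} = 1/tan(θ)
R^θ_{θ θ φ} = 0 (a repeated index in an antisymmetric pair)
R^φ_{θ φ φ} = 0 (a repeated index in an antisymmetric pair)
R_{θφ} = R^θ_{θ θ φ} + R^φ_{θ φ φ} = (0) + (0) = 0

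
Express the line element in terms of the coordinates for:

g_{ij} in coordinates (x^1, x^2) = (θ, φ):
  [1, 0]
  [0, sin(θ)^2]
ds^2 = g_{ij} dx^i dx^j; only the non-zero components contribute.
ds^2 = dθ^2 + sin(θ)^2 dφ^2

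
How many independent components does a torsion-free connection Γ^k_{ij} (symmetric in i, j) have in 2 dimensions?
Γ^k_{ij} has n choices for the upper index and n(n+1)/2 independent symmetric lower index pairs.
Total = 2 × 2×3/2 = 2 × 3 = 6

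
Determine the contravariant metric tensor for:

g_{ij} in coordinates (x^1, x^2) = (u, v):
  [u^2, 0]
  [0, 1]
The metric is diagonal, so g^{ij} is diagonal with entries 1/g_{ii}: diag(1/(u^2), 1).
g^{ij}:
  [1/u^2, 0]
  [0, 1]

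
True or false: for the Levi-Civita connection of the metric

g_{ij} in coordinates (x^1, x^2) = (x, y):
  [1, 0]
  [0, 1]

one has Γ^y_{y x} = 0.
Γ^y_{y x} = (1/2) g^{yy} (∂_y g_{yx} + ∂_x g_{yy} - ∂_y g_{yx}) = (1/2)(1)((0) + (0) - (0)) = 0
This equals the proposed value 0.
True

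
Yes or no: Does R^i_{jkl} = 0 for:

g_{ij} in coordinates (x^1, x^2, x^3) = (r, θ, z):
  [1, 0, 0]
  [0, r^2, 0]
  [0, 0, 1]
Non-zero Christoffel symbols:
Γ^r_{θ θ} = -r
Γ^θ_{r θ} = 1/r
Ricci tensor: R_{rr} = 0, R_{rθ} = 0, R_{rz} = 0, R_{θθ} = 0, R_{θz} = 0, R_{zz} = 0
All R_{ij} vanish; in 3 dimensions the Riemann tensor is fully determined by the Ricci tensor, so R^i_{jkl} = 0: the metric is flat (curvilinear coordinates on flat space).
Yes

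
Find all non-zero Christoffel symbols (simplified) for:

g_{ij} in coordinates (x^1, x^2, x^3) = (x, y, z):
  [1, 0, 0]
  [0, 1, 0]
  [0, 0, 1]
Using Γ^k_{ij} = (1/2) g^{km} (∂_i g_{mj} + ∂_j g_{mi} - ∂_m g_{ij}); the metric is diagonal, so only the m = k term contributes.
Every metric component is constant, so all ∂_m g_{ij} = 0 and every Christoffel symbol vanishes.
All Christoffel symbols are zero.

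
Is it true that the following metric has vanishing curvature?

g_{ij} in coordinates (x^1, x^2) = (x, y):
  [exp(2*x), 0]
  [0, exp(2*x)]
Non-zero Christoffel symbols:
Γ^x_{x x} = 1
Γ^x_{y y} = -1
Γ^y_{x y} = 1
Ricci tensor: R_{xx} = 0, R_{xy} = 0, R_{yy} = 0
All R_{ij} vanish; in 2 dimensions the Riemann tensor is fully determined by the Ricci tensor, so R^i_{jkl} = 0: the metric is flat (curvilinear coordinates on flat space).
Yes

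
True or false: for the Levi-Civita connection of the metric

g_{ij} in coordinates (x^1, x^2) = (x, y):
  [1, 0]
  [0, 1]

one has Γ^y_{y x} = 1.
Γ^y_{y x} = (1/2) g^{yy} (∂_y g_{yx} + ∂_x g_{yy} - ∂_y g_{yx}) = (1/2)(1)((0) + (0) - (0)) = 0
This differs from the proposed value 1.
False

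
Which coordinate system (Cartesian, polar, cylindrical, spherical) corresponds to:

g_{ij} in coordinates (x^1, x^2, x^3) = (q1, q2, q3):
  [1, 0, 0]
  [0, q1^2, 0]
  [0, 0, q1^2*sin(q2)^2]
The line element ds^2 = dq1^2 + q1^2 dq2^2 + q1^2 sin(q2)^2 dq3^2 is dr^2 + r^2 dθ^2 + r^2 sin(θ)^2 dφ^2 with q1 = r, q2 = θ, q3 = φ.
spherical coordinates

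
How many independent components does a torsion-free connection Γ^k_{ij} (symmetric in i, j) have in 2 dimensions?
Γ^k_{ij} has n choices for the upper index and n(n+1)/2 independent symmetric lower index pairs.
Total = 2 × 2×3/2 = 2 × 3 = 6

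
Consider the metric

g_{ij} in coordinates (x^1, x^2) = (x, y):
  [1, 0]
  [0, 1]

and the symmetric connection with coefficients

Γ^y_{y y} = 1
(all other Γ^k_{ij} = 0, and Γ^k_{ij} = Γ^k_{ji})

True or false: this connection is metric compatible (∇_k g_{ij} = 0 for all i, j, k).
Using ∇_k g_{ij} = ∂_k g_{ij} - Γ^m_{ki} g_{mj} - Γ^m_{kj} g_{im}:
∇_y g_{yy} = (0) - (1) - (1) = -2 ≠ 0
So the connection is not metric compatible (it is not the Levi-Civita connection).
False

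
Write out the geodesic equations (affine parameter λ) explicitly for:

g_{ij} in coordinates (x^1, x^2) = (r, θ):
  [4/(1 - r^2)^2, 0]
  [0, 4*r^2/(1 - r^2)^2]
Geodesic equation: d^2x^k/dλ^2 + Γ^k_{ij} (dx^i/dλ)(dx^j/dλ) = 0.
Non-zero Christoffel symbols:
Γ^r_{r r} = 2*r/(1 - r^2)
Γ^r_{θ θ} = (r^3 + r)/(r^2 - 1)
Γ^θ_{r θ} = (-r^2 - 1)/(r^3 - r)
Substituting (the symmetric pair Γ^k_{ij}, Γ^k_{ji} combines into a factor 2):
d^2r/dλ^2 + (2*r/(1 - r^2)) (dr/dλ)^2 + ((r^3 + r)/(r^2 - 1)) (dθ/dλ)^2 = 0
d^2θ/dλ^2 + ((-2*r^2 - 2)/(r^3 - r)) (dr/dλ)(dθ/dλ) = 0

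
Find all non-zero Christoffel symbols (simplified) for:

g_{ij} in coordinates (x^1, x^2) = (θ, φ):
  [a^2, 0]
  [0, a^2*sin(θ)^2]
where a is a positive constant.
Using Γ^k_{ij} = (1/2) g^{km} (∂_i g_{mj} + ∂_j g_{mi} - ∂_m g_{ij}); the metric is diagonal, so only the m = k term contributes.
Non-zero symbols (using the symmetry Γ^k_{ij} = Γ^k_{ji}):
Γ^θ_{φ φ} = (1/2) g^{θθ} (∂_φ g_{θφ} + ∂_φ g_{θφ} - ∂_θ g_{φφ}) = (1/2)(1/a^2)((0) + (0) - (a^2*sin(2*θ))) = -sin(2*θ)/2
Γ^φ_{θ φ} = (1/2) g^{φφ} (∂_θ g_{φφ} + ∂_φ g_{φθ} - ∂_φ g_{θφ}) = (1/2)(1/(a^2*sin(θ)^2))((a^2*sin(2*θ)) + (0) - (0)) = 1/tan(θ)
All other Christoffel symbols are zero.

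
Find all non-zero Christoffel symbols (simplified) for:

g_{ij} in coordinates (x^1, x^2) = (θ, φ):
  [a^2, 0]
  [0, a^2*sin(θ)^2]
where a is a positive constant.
Using Γ^k_{ij} = (1/2) g^{km} (∂_i g_{mj} + ∂_j g_{mi} - ∂_m g_{ij}); the metric is diagonal, so only the m = k term contributes.
Non-zero symbols (using the symmetry Γ^k_{ij} = Γ^k_{ji}):
Γ^θ_{φ φ} = (1/2) g^{θθ} (∂_φ g_{θφ} + ∂_φ g_{θφ} - ∂_θ g_{φφ}) = (1/2)(1/a^2)((0) + (0) - (a^2*sin(2*θ))) = -sin(2*θ)/2
Γ^φ_{θ φ} = (1/2) g^{φφ} (∂_θ g_{φφ} + ∂_φ g_{φθ} - ∂_φ g_{θφ}) = (1/2)(1/(a^2*sin(θ)^2))((a^2*sin(2*θ)) + (0) - (0)) = 1/tan(θ)
All other Christoffel symbols are zero.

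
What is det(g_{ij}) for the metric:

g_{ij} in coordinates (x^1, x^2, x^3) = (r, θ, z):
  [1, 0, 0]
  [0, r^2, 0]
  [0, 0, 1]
Diagonal metric: det(g) = g_{11}·g_{22}·g_{33}
= (1)·(r^2)·(1)
det(g) = r^2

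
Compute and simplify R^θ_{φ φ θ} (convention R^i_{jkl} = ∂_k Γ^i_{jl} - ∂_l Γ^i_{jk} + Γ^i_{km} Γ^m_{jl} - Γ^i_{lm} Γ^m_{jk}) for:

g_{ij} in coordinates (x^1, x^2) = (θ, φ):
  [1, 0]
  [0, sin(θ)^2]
Non-zero Christoffel symbols (Γ^k_{ij} = Γ^k_{ji}):
Γ^θ_{φ φ} = -sin(2*θ)/2
Γ^φ_{θ φ} = 1/tan(θ)
R^θ_{φ φ θ} = ∂_φ Γ^θ_{φ θ} - ∂_θ Γ^θ_{φ φ} + Γ^θ_{φ m} Γ^m_{φ θ} - Γ^θ_{θ m} Γ^m_{φ φ}
  = (0) - (-cos(2*θ)) + (-cos(θ)^2) - (0) = -sin(θ)^2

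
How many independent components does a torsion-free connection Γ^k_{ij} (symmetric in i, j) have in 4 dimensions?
Γ^k_{ij} has n choices for the upper index and n(n+1)/2 independent symmetric lower index pairs.
Total = 4 × 4×5/2 = 4 × 10 = 40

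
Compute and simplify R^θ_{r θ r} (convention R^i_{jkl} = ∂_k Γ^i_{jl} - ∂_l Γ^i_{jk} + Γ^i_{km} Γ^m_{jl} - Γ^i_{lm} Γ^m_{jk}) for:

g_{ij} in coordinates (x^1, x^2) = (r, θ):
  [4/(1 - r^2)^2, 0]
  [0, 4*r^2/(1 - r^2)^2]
Non-zero Christoffel symbols (Γ^k_{ij} = Γ^k_{ji}):
Γ^r_{r r} = 2*r/(1 - r^2)
Γ^r_{θ θ} = (r^3 + r)/(r^2 - 1)
Γ^θ_{r θ} = (-r^2 - 1)/(r^3 - r)
R^θ_{r θ r} = ∂_θ Γ^θ_{r r} - ∂_r Γ^θ_{r θ} + Γ^θ_{θ m} Γ^m_{r r} - Γ^θ_{r m} Γ^m_{r θ}
  = (0) - ((r^4 + 4*r^2 - 1)/(r^3 - r)^2) + (2*(r^2 + 1)/(r^2 - 1)^2) - ((r^2 + 1)^2/(r^3 - r)^2) = -4/(r^2 - 1)^2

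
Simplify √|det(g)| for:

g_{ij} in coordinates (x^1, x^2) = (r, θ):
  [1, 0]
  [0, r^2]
det(g) = r^2
√|det(g)| = r
Volume element: dV = r dr dθ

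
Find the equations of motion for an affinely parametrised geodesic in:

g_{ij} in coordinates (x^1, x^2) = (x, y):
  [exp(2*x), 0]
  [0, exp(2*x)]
Geodesic equation: d^2x^k/dλ^2 + Γ^k_{ij} (dx^i/dλ)(dx^j/dλ) = 0.
Non-zero Christoffel symbols:
Γ^x_{x x} = 1
Γ^x_{y y} = -1
Γ^y_{x y} = 1
Substituting (the symmetric pair Γ^k_{ij}, Γ^k_{ji} combines into a factor 2):
d^2x/dλ^2 + (dx/dλ)^2 - (dy/dλ)^2 = 0
d^2y/dλ^2 + 2 (dx/dλ)(dy/dλ) = 0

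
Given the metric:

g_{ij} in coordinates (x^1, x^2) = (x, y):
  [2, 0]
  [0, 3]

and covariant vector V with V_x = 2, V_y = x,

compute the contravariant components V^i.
Inverse metric (diagonal): g^{xx} = 1/2, g^{yy} = 1/3
V^i = g^{ij} V_j:
V^x = (1/2)(2) + (0)(x) = 1
V^y = (0)(2) + (1/3)(x) = x/3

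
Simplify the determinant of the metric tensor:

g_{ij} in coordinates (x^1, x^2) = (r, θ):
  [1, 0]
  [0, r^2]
For a 2×2 metric: det(g) = g_{11}·g_{22} - g_{12}·g_{21}
= (1)·(r^2) - (0)·(0)
= r^2 - 0
det(g) = r^2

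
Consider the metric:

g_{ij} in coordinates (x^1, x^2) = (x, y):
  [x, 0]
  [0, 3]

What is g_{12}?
With x^1 = x, x^2 = y, g_{12} = g_{xy} is the row-1, column-2 entry of the matrix.
g_{12} = 0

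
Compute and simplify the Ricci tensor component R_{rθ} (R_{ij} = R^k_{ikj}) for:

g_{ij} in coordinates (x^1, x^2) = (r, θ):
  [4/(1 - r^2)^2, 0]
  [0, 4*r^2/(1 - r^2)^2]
Non-zero Christoffel symbols (Γ^k_{ij} = Γ^k_{ji}):
Γ^r_{r r} = 2*r/(1 - r^2)
Γ^r_{θ θ} = (r^3 + r)/(r^2 - 1)
Γ^θ_{r θ} = (-r^2 - 1)/(r^3 - r)
R^r_{r r θ} = 0 (a repeated index in an antisymmetric pair)
R^θ_{r θ θ} = 0 (a repeated index in an antisymmetric pair)
R_{rθ} = R^r_{r r θ} + R^θ_{r θ θ} = (0) + (0) = 0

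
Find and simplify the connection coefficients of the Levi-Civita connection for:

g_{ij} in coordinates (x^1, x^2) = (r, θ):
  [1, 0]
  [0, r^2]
Using Γ^k_{ij} = (1/2) g^{km} (∂_i g_{mj} + ∂_j g_{mi} - ∂_m g_{ij}); the metric is diagonal, so only the m = k term contributes.
Non-zero symbols (using the symmetry Γ^k_{ij} = Γ^k_{ji}):
Γ^r_{θ θ} = (1/2) g^{rr} (∂_θ g_{rθ} + ∂_θ g_{rθ} - ∂_r g_{θθ}) = (1/2)(1)((0) + (0) - (2*r)) = -r
Γ^θ_{r θ} = (1/2) g^{θθ} (∂_r g_{θθ} + ∂_θ g_{θr} - ∂_θ g_{rθ}) = (1/2)(1/r^2)((2*r) + (0) - (0)) = 1/r
All other Christoffel symbols are zero.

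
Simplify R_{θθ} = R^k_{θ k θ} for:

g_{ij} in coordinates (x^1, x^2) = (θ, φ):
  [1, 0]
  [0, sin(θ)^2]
Non-zero Christoffel symbols (Γ^k_{ij} = Γ^k_{ji}):
Γ^θ_{φ φ} = -sin(2*θ)/2
Γ^φ_{θ φ} = 1/tan(θ)
R^θ_{θ θ θ} = 0 (a repeated index in an antisymmetric pair)
R^φ_{θ φ θ} = ∂_φ Γ^φ_{θ θ} - ∂_θ Γ^φ_{θ φ} + Γ^φ_{φ m} Γ^m_{θ θ} - Γ^φ_{θ m} Γ^m_{θ φ}
  = (0) - (-1/sin(θ)^2) + (0) - (1/tan(θ)^2) = 1
R_{θθ} = R^θ_{θ θ θ} + R^φ_{θ φ θ} = (0) + (1) = 1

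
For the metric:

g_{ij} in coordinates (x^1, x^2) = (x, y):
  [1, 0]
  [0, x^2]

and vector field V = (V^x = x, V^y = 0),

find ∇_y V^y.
Non-zero Christoffel symbols:
Γ^x_{y y} = -x
Γ^y_{x y} = 1/x
∇_y V^y = ∂_y V^y + Γ^y_{y j} V^j
  = (0) + (1/x)(x) + (0)(0)
  = 1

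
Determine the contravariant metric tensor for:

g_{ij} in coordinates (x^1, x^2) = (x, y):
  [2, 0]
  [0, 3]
The metric is diagonal, so g^{ij} is diagonal with entries 1/g_{ii}: diag(1/2, 1/3).
g^{ij}:
  [1/2, 0]
  [0, 1/3]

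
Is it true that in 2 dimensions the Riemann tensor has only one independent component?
The number of independent components is n^2(n^2-1)/12 = 4·3/12 = 1 for n = 2 (e.g. R_{1212}).
Yes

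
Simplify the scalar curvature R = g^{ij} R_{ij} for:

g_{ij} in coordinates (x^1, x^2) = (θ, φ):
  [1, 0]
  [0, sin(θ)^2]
Non-zero Christoffel symbols (Γ^k_{ij} = Γ^k_{ji}):
Γ^θ_{φ φ} = -sin(2*θ)/2
Γ^φ_{θ φ} = 1/tan(θ)
Ricci tensor (R_{ij} = R^k_{ikj}): R_{θθ} = 1, R_{θφ} = 0, R_{φφ} = sin(θ)^2
Inverse metric: g^{θθ} = 1, g^{φφ} = 1/sin(θ)^2
R = g^{ij} R_{ij} = (1)(1) + (1/sin(θ)^2)(sin(θ)^2) = 2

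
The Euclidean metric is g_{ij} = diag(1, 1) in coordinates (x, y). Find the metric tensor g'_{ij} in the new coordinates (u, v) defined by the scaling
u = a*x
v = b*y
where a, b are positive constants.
Invert the transformation: x = u/a, y = v/b
g'_{ij} = (∂x^k/∂x'^i)(∂x^l/∂x'^j) g_{kl}; with g_{kl} = δ_{kl} this is Σ_k (∂x^k/∂x'^i)(∂x^k/∂x'^j).
Jacobian: ∂x/∂u = 1/a, ∂x/∂v = 0, ∂y/∂u = 0, ∂y/∂v = 1/b
g'_{uu} = (1/a)(1/a) + (0)(0) = 1/a^2
g'_{uv} = (1/a)(0) + (0)(1/b) = 0
g'_{vv} = (0)(0) + (1/b)(1/b) = 1/b^2
g'_{ij} = diag(1/a^2, 1/b^2)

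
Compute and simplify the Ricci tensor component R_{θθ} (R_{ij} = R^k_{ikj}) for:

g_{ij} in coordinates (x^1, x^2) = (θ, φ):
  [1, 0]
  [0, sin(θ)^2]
Non-zero Christoffel symbols (Γ^k_{ij} = Γ^k_{ji}):
Γ^θ_{φ φ} = -sin(2*θ)/2
Γ^φ_{θ φ} = 1/tan(θ)
R^θ_{θ θ θ} = 0 (a repeated index in an antisymmetric pair)
R^φ_{θ φ θ} = ∂_φ Γ^φ_{θ θ} - ∂_θ Γ^φ_{θ φ} + Γ^φ_{φ m} Γ^m_{θ θ} - Γ^φ_{θ m} Γ^m_{θ φ}
  = (0) - (-1/sin(θ)^2) + (0) - (1/tan(θ)^2) = 1
R_{θθ} = R^θ_{θ θ θ} + R^φ_{θ φ θ} = (0) + (1) = 1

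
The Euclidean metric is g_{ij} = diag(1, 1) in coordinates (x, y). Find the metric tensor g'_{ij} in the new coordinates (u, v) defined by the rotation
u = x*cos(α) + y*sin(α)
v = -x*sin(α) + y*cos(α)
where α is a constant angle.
Invert the transformation: x = u*cos(α) - v*sin(α), y = u*sin(α) + v*cos(α)
g'_{ij} = (∂x^k/∂x'^i)(∂x^l/∂x'^j) g_{kl}; with g_{kl} = δ_{kl} this is Σ_k (∂x^k/∂x'^i)(∂x^k/∂x'^j).
Jacobian: ∂x/∂u = cos(α), ∂x/∂v = -sin(α), ∂y/∂u = sin(α), ∂y/∂v = cos(α)
g'_{uu} = (cos(α))(cos(α)) + (sin(α))(sin(α)) = 1
g'_{uv} = (cos(α))(-sin(α)) + (sin(α))(cos(α)) = 0
g'_{vv} = (-sin(α))(-sin(α)) + (cos(α))(cos(α)) = 1
g'_{ij} = diag(1, 1)
The Euclidean metric is invariant under rotations.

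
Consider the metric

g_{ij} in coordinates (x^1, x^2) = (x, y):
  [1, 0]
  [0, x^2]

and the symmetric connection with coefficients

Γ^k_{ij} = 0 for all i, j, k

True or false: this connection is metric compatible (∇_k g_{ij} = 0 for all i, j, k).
Using ∇_k g_{ij} = ∂_k g_{ij} - Γ^m_{ki} g_{mj} - Γ^m_{kj} g_{im}:
∇_x g_{yy} = (2*x) - (0) - (0) = 2*x ≠ 0
So the connection is not metric compatible (it is not the Levi-Civita connection).
False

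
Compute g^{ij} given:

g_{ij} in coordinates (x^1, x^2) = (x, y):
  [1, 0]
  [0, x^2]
The metric is diagonal, so g^{ij} is diagonal with entries 1/g_{ii}: diag(1, 1/(x^2)).
g^{ij}:
  [1, 0]
  [0, 1/x^2]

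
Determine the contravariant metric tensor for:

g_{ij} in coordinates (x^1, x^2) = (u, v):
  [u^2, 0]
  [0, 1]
The metric is diagonal, so g^{ij} is diagonal with entries 1/g_{ii}: diag(1/(u^2), 1).
g^{ij}:
  [1/u^2, 0]
  [0, 1]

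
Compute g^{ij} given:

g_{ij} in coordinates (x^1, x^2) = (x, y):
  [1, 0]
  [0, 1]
The metric is diagonal, so g^{ij} is diagonal with entries 1/g_{ii}: diag(1, 1).
g^{ij}:
  [1, 0]
  [0, 1]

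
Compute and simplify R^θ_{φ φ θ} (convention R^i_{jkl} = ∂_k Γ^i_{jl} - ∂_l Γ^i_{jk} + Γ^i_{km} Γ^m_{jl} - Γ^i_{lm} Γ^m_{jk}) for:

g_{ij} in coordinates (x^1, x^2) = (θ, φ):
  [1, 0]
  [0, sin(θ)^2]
Non-zero Christoffel symbols (Γ^k_{ij} = Γ^k_{ji}):
Γ^θ_{φ φ} = -sin(2*θ)/2
Γ^φ_{θ φ} = 1/tan(θ)
R^θ_{φ φ θ} = ∂_φ Γ^θ_{φ θ} - ∂_θ Γ^θ_{φ φ} + Γ^θ_{φ m} Γ^m_{φ θ} - Γ^θ_{θ m} Γ^m_{φ φ}
  = (0) - (-cos(2*θ)) + (-cos(θ)^2) - (0) = -sin(θ)^2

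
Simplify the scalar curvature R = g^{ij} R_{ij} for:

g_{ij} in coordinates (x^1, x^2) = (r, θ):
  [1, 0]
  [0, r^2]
Non-zero Christoffel symbols (Γ^k_{ij} = Γ^k_{ji}):
Γ^r_{θ θ} = -r
Γ^θ_{r θ} = 1/r
Ricci tensor (R_{ij} = R^k_{ikj}): R_{rr} = 0, R_{rθ} = 0, R_{θθ} = 0
Inverse metric: g^{rr} = 1, g^{θθ} = 1/r^2
R = g^{ij} R_{ij} = (1)(0) + (1/r^2)(0) = 0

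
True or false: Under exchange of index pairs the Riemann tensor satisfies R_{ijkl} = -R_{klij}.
The pair-exchange symmetry has a plus sign: R_{ijkl} = +R_{klij}.
False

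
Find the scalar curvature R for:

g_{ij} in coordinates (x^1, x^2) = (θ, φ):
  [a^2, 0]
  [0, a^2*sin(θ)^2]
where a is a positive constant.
Non-zero Christoffel symbols (Γ^k_{ij} = Γ^k_{ji}):
Γ^θ_{φ φ} = -sin(2*θ)/2
Γ^φ_{θ φ} = 1/tan(θ)
Ricci tensor (R_{ij} = R^k_{ikj}): R_{θθ} = 1, R_{θφ} = 0, R_{φφ} = sin(θ)^2
Inverse metric: g^{θθ} = 1/a^2, g^{φφ} = 1/(a^2*sin(θ)^2)
R = g^{ij} R_{ij} = (1/a^2)(1) + (1/(a^2*sin(θ)^2))(sin(θ)^2) = 2/a^2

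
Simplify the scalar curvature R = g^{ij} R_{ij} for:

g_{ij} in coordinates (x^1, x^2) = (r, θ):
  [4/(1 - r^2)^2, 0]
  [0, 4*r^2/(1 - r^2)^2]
Non-zero Christoffel symbols (Γ^k_{ij} = Γ^k_{ji}):
Γ^r_{r r} = 2*r/(1 - r^2)
Γ^r_{θ θ} = (r^3 + r)/(r^2 - 1)
Γ^θ_{r θ} = (-r^2 - 1)/(r^3 - r)
Ricci tensor (R_{ij} = R^k_{ikj}): R_{rr} = -4/(r^2 - 1)^2, R_{rθ} = 0, R_{θθ} = -4*r^2/(r^2 - 1)^2
Inverse metric: g^{rr} = (1 - r^2)^2/4, g^{θθ} = (1 - r^2)^2/(4*r^2)
R = g^{ij} R_{ij} = ((1 - r^2)^2/4)(-4/(r^2 - 1)^2) + ((1 - r^2)^2/(4*r^2))(-4*r^2/(r^2 - 1)^2) = -2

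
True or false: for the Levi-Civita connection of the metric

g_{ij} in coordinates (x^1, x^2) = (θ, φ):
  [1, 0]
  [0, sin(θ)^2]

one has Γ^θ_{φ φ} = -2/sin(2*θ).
Γ^θ_{φ φ} = (1/2) g^{θθ} (∂_φ g_{θφ} + ∂_φ g_{θφ} - ∂_θ g_{φφ}) = (1/2)(1)((0) + (0) - (sin(2*θ))) = -sin(2*θ)/2
This differs from the proposed value -2/sin(2*θ).
False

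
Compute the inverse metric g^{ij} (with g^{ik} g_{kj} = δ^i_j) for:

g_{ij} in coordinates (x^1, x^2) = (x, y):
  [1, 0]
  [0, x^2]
The metric is diagonal, so g^{ij} is diagonal with entries 1/g_{ii}: diag(1, 1/(x^2)).
g^{ij}:
  [1, 0]
  [0, 1/x^2]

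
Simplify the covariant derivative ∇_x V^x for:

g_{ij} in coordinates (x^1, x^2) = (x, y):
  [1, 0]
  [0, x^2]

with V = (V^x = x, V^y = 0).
Non-zero Christoffel symbols:
Γ^x_{y y} = -x
Γ^y_{x y} = 1/x
∇_x V^x = ∂_x V^x + Γ^x_{x j} V^j
  = (1) + (0)(x) + (0)(0)
  = 1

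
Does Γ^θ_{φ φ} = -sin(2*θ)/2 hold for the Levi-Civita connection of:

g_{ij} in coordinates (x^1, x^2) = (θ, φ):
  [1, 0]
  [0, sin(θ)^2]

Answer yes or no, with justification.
Γ^θ_{φ φ} = (1/2) g^{θθ} (∂_φ g_{θφ} + ∂_φ g_{θφ} - ∂_θ g_{φφ}) = (1/2)(1)((0) + (0) - (sin(2*θ))) = -sin(2*θ)/2
This equals the proposed value -sin(2*θ)/2.
Yes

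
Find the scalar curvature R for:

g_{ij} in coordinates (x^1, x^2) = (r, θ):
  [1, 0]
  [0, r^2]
Non-zero Christoffel symbols (Γ^k_{ij} = Γ^k_{ji}):
Γ^r_{θ θ} = -r
Γ^θ_{r θ} = 1/r
Ricci tensor (R_{ij} = R^k_{ikj}): R_{rr} = 0, R_{rθ} = 0, R_{θθ} = 0
Inverse metric: g^{rr} = 1, g^{θθ} = 1/r^2
R = g^{ij} R_{ij} = (1)(0) + (1/r^2)(0) = 0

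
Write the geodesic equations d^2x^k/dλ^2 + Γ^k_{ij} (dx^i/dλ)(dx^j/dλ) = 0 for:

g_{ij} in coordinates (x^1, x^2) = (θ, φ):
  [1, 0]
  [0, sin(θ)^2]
Geodesic equation: d^2x^k/dλ^2 + Γ^k_{ij} (dx^i/dλ)(dx^j/dλ) = 0.
Non-zero Christoffel symbols:
Γ^θ_{φ φ} = -sin(2*θ)/2
Γ^φ_{θ φ} = 1/tan(θ)
Substituting (the symmetric pair Γ^k_{ij}, Γ^k_{ji} combines into a factor 2):
d^2θ/dλ^2 - (sin(2*θ)/2) (dφ/dλ)^2 = 0
d^2φ/dλ^2 + (2/tan(θ)) (dθ/dλ)(dφ/dλ) = 0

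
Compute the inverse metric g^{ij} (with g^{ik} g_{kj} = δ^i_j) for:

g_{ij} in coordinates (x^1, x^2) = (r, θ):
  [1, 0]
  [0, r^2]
The metric is diagonal, so g^{ij} is diagonal with entries 1/g_{ii}: diag(1, 1/(r^2)).
g^{ij}:
  [1, 0]
  [0, 1/r^2]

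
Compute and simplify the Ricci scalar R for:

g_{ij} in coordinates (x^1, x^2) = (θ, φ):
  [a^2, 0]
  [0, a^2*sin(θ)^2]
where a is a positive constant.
Non-zero Christoffel symbols (Γ^k_{ij} = Γ^k_{ji}):
Γ^θ_{φ φ} = -sin(2*θ)/2
Γ^φ_{θ φ} = 1/tan(θ)
Ricci tensor (R_{ij} = R^k_{ikj}): R_{θθ} = 1, R_{θφ} = 0, R_{φφ} = sin(θ)^2
Inverse metric: g^{θθ} = 1/a^2, g^{φφ} = 1/(a^2*sin(θ)^2)
R = g^{ij} R_{ij} = (1/a^2)(1) + (1/(a^2*sin(θ)^2))(sin(θ)^2) = 2/a^2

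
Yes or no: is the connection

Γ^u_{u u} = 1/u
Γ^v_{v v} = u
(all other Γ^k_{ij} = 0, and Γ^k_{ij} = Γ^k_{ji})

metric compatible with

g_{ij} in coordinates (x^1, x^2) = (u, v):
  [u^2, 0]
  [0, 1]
Using ∇_k g_{ij} = ∂_k g_{ij} - Γ^m_{ki} g_{mj} - Γ^m_{kj} g_{im}:
∇_v g_{vv} = (0) - (u) - (u) = -2*u ≠ 0
So the connection is not metric compatible (it is not the Levi-Civita connection).
No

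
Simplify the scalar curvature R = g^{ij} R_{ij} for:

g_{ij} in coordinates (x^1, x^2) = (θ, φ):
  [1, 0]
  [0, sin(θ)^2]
Non-zero Christoffel symbols (Γ^k_{ij} = Γ^k_{ji}):
Γ^θ_{φ φ} = -sin(2*θ)/2
Γ^φ_{θ φ} = 1/tan(θ)
Ricci tensor (R_{ij} = R^k_{ikj}): R_{θθ} = 1, R_{θφ} = 0, R_{φφ} = sin(θ)^2
Inverse metric: g^{θθ} = 1, g^{φφ} = 1/sin(θ)^2
R = g^{ij} R_{ij} = (1)(1) + (1/sin(θ)^2)(sin(θ)^2) = 2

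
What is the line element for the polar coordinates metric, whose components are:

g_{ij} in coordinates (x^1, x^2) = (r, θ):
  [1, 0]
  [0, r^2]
ds^2 = g_{ij} dx^i dx^j; only the non-zero components contribute.
ds^2 = dr^2 + r^2 dθ^2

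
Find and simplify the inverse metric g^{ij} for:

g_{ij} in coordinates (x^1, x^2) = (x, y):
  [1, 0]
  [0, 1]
The metric is diagonal, so g^{ij} is diagonal with entries 1/g_{ii}: diag(1, 1).
g^{ij}:
  [1, 0]
  [0, 1]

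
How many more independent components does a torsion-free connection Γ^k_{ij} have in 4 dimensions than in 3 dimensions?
Independent components in n dimensions: n × n(n+1)/2 = n^2(n+1)/2.
4D: 4 × 10 = 40
3D: 3 × 6 = 18
Difference = 40 - 18 = 22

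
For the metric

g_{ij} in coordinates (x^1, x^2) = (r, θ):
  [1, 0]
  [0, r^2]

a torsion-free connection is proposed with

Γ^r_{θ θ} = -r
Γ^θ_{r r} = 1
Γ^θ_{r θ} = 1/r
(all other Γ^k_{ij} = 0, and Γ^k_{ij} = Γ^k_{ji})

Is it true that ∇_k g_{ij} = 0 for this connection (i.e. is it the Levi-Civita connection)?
Using ∇_k g_{ij} = ∂_k g_{ij} - Γ^m_{ki} g_{mj} - Γ^m_{kj} g_{im}:
∇_r g_{rθ} = (0) - (r^2) - (0) = -r^2 ≠ 0
So the connection is not metric compatible (it is not the Levi-Civita connection).
No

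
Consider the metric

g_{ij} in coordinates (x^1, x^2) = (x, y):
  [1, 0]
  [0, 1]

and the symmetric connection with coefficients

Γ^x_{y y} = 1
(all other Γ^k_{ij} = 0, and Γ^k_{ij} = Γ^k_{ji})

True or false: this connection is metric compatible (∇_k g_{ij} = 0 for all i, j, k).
Using ∇_k g_{ij} = ∂_k g_{ij} - Γ^m_{ki} g_{mj} - Γ^m_{kj} g_{im}:
∇_y g_{xy} = (0) - (0) - (1) = -1 ≠ 0
So the connection is not metric compatible (it is not the Levi-Civita connection).
False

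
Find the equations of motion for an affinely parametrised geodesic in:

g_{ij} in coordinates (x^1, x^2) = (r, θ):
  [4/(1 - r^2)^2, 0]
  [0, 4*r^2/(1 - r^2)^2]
Geodesic equation: d^2x^k/dλ^2 + Γ^k_{ij} (dx^i/dλ)(dx^j/dλ) = 0.
Non-zero Christoffel symbols:
Γ^r_{r r} = 2*r/(1 - r^2)
Γ^r_{θ θ} = (r^3 + r)/(r^2 - 1)
Γ^θ_{r θ} = (-r^2 - 1)/(r^3 - r)
Substituting (the symmetric pair Γ^k_{ij}, Γ^k_{ji} combines into a factor 2):
d^2r/dλ^2 + (2*r/(1 - r^2)) (dr/dλ)^2 + ((r^3 + r)/(r^2 - 1)) (dθ/dλ)^2 = 0
d^2θ/dλ^2 + ((-2*r^2 - 2)/(r^3 - r)) (dr/dλ)(dθ/dλ) = 0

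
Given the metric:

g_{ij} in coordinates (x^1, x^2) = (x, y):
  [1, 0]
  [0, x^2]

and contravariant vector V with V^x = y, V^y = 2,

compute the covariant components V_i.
V_i = g_{ij} V^j:
V_x = (1)(y) + (0)(2) = y
V_y = (0)(y) + (x^2)(2) = 2*x^2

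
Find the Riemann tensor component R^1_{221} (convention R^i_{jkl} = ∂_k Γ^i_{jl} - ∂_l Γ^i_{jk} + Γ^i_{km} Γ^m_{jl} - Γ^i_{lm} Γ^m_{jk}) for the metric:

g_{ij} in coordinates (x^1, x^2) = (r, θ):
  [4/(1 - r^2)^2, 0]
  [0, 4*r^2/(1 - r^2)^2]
Non-zero Christoffel symbols (Γ^k_{ij} = Γ^k_{ji}):
Γ^r_{r r} = 2*r/(1 - r^2)
Γ^r_{θ θ} = (r^3 + r)/(r^2 - 1)
Γ^θ_{r θ} = (-r^2 - 1)/(r^3 - r)
R^r_{θ θ r} = ∂_θ Γ^r_{θ r} - ∂_r Γ^r_{θ θ} + Γ^r_{θ m} Γ^m_{θ r} - Γ^r_{r m} Γ^m_{θ θ}
  = (0) - ((r^4 - 4*r^2 - 1)/(r^2 - 1)^2) + (-(r^2 + 1)^2/(r^2 - 1)^2) - (-2*r^2*(r^2 + 1)/(r^2 - 1)^2) = 4*r^2/(r^2 - 1)^2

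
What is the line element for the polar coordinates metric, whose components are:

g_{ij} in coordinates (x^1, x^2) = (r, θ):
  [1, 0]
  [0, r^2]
ds^2 = g_{ij} dx^i dx^j; only the non-zero components contribute.
ds^2 = dr^2 + r^2 dθ^2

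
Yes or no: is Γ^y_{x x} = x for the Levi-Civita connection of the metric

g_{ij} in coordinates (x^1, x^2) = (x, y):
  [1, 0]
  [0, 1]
Γ^y_{x x} = (1/2) g^{yy} (∂_x g_{yx} + ∂_x g_{yx} - ∂_y g_{xx}) = (1/2)(1)((0) + (0) - (0)) = 0
This differs from the proposed value x.
No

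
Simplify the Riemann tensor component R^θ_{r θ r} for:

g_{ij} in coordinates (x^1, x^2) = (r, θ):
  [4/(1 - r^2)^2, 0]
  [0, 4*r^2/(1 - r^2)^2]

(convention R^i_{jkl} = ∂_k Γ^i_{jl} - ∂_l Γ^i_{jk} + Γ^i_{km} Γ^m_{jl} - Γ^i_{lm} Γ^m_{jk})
Non-zero Christoffel symbols (Γ^k_{ij} = Γ^k_{ji}):
Γ^r_{r r} = 2*r/(1 - r^2)
Γ^r_{θ θ} = (r^3 + r)/(r^2 - 1)
Γ^θ_{r θ} = (-r^2 - 1)/(r^3 - r)
R^θ_{r θ r} = ∂_θ Γ^θ_{r r} - ∂_r Γ^θ_{r θ} + Γ^θ_{θ m} Γ^m_{r r} - Γ^θ_{r m} Γ^m_{r θ}
  = (0) - ((r^4 + 4*r^2 - 1)/(r^3 - r)^2) + (2*(r^2 + 1)/(r^2 - 1)^2) - ((r^2 + 1)^2/(r^3 - r)^2) = -4/(r^2 - 1)^2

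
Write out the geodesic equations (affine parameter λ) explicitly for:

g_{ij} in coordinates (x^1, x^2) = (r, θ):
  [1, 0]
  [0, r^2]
Geodesic equation: d^2x^k/dλ^2 + Γ^k_{ij} (dx^i/dλ)(dx^j/dλ) = 0.
Non-zero Christoffel symbols:
Γ^r_{θ θ} = -r
Γ^θ_{r θ} = 1/r
Substituting (the symmetric pair Γ^k_{ij}, Γ^k_{ji} combines into a factor 2):
d^2r/dλ^2 - r (dθ/dλ)^2 = 0
d^2θ/dλ^2 + (2/r) (dr/dλ)(dθ/dλ) = 0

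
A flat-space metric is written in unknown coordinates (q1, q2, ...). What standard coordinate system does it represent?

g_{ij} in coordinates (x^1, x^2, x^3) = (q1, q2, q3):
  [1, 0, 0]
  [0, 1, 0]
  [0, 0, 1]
All components are constant and the metric is the identity, i.e. orthonormal rectilinear coordinates.
Cartesian (3D) coordinates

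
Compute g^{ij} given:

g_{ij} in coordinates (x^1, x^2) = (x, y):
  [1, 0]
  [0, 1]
The metric is diagonal, so g^{ij} is diagonal with entries 1/g_{ii}: diag(1, 1).
g^{ij}:
  [1, 0]
  [0, 1]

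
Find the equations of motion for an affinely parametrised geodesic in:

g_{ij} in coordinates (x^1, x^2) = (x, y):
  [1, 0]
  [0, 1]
Geodesic equation: d^2x^k/dλ^2 + Γ^k_{ij} (dx^i/dλ)(dx^j/dλ) = 0.
All Christoffel symbols vanish, so the geodesics are straight lines:
d^2x/dλ^2 = 0
d^2y/dλ^2 = 0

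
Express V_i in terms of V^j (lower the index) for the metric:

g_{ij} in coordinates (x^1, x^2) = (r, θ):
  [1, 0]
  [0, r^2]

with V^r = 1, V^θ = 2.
V_i = g_{ij} V^j:
V_r = (1)(1) + (0)(2) = 1
V_θ = (0)(1) + (r^2)(2) = 2*r^2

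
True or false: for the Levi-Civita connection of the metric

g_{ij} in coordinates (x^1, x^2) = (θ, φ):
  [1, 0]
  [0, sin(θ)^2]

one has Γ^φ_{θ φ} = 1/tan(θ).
Γ^φ_{θ φ} = (1/2) g^{φφ} (∂_θ g_{φφ} + ∂_φ g_{φθ} - ∂_φ g_{θφ}) = (1/2)(1/sin(θ)^2)((sin(2*θ)) + (0) - (0)) = 1/tan(θ)
This equals the proposed value 1/tan(θ).
True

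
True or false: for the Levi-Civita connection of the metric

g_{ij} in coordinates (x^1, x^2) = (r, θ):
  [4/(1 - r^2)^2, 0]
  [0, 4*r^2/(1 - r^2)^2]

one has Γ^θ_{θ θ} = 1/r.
Γ^θ_{θ θ} = (1/2) g^{θθ} (∂_θ g_{θθ} + ∂_θ g_{θθ} - ∂_θ g_{θθ}) = (1/2)((1 - r^2)^2/(4*r^2))((0) + (0) - (0)) = 0
This differs from the proposed value 1/r.
False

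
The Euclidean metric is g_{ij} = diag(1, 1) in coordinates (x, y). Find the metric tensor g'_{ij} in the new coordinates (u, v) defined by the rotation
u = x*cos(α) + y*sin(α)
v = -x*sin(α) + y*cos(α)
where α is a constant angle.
Invert the transformation: x = u*cos(α) - v*sin(α), y = u*sin(α) + v*cos(α)
g'_{ij} = (∂x^k/∂x'^i)(∂x^l/∂x'^j) g_{kl}; with g_{kl} = δ_{kl} this is Σ_k (∂x^k/∂x'^i)(∂x^k/∂x'^j).
Jacobian: ∂x/∂u = cos(α), ∂x/∂v = -sin(α), ∂y/∂u = sin(α), ∂y/∂v = cos(α)
g'_{uu} = (cos(α))(cos(α)) + (sin(α))(sin(α)) = 1
g'_{uv} = (cos(α))(-sin(α)) + (sin(α))(cos(α)) = 0
g'_{vv} = (-sin(α))(-sin(α)) + (cos(α))(cos(α)) = 1
g'_{ij} = diag(1, 1)
The Euclidean metric is invariant under rotations.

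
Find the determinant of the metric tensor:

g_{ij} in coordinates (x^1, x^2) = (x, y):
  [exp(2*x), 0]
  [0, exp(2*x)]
For a 2×2 metric: det(g) = g_{11}·g_{22} - g_{12}·g_{21}
= (exp(2*x))·(exp(2*x)) - (0)·(0)
= exp(4*x) - 0
det(g) = exp(4*x)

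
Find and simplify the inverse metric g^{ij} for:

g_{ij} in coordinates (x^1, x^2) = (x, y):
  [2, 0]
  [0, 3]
The metric is diagonal, so g^{ij} is diagonal with entries 1/g_{ii}: diag(1/2, 1/3).
g^{ij}:
  [1/2, 0]
  [0, 1/3]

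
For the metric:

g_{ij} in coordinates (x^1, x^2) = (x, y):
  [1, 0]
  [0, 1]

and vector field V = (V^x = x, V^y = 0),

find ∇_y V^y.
All Christoffel symbols are zero.
∇_y V^y = ∂_y V^y + Γ^y_{y j} V^j
  = (0) + (0)(x) + (0)(0)
  = 0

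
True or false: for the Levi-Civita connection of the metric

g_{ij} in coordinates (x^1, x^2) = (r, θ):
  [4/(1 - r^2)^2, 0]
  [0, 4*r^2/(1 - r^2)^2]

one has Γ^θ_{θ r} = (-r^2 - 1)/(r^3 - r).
Γ^θ_{θ r} = (1/2) g^{θθ} (∂_θ g_{θr} + ∂_r g_{θθ} - ∂_θ g_{θr}) = (1/2)((1 - r^2)^2/(4*r^2))((0) + (-8*(r^3 + r)/(r^2 - 1)^3) - (0)) = (-r^2 - 1)/(r^3 - r)
This equals the proposed value (-r^2 - 1)/(r^3 - r).
True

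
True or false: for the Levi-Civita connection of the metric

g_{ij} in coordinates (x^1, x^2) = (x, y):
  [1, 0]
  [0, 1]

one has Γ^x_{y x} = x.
Γ^x_{y x} = (1/2) g^{xx} (∂_y g_{xx} + ∂_x g_{xy} - ∂_x g_{yx}) = (1/2)(1)((0) + (0) - (0)) = 0
This differs from the proposed value x.
False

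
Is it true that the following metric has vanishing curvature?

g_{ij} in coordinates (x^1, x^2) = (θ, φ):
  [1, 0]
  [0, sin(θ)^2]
Non-zero Christoffel symbols:
Γ^θ_{φ φ} = -sin(2*θ)/2
Γ^φ_{θ φ} = 1/tan(θ)
Ricci tensor: R_{θθ} = 1, R_{θφ} = 0, R_{φφ} = sin(θ)^2
The Ricci tensor is non-zero, so the Riemann tensor is non-zero: not flat.
No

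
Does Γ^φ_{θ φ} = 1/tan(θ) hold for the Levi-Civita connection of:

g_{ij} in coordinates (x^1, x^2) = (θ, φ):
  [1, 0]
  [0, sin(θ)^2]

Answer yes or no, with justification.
Γ^φ_{θ φ} = (1/2) g^{φφ} (∂_θ g_{φφ} + ∂_φ g_{φθ} - ∂_φ g_{θφ}) = (1/2)(1/sin(θ)^2)((sin(2*θ)) + (0) - (0)) = 1/tan(θ)
This equals the proposed value 1/tan(θ).
Yes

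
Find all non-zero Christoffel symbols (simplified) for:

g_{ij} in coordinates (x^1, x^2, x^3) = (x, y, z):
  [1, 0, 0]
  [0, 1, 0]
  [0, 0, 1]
Using Γ^k_{ij} = (1/2) g^{km} (∂_i g_{mj} + ∂_j g_{mi} - ∂_m g_{ij}); the metric is diagonal, so only the m = k term contributes.
Every metric component is constant, so all ∂_m g_{ij} = 0 and every Christoffel symbol vanishes.
All Christoffel symbols are zero.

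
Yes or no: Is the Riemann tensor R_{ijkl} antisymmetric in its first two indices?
R_{ijkl} = -R_{jikl} (follows from metric compatibility).
Yes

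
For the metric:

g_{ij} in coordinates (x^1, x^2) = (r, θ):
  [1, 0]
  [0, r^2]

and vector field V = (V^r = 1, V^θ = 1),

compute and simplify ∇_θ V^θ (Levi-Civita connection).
Non-zero Christoffel symbols:
Γ^r_{θ θ} = -r
Γ^θ_{r θ} = 1/r
∇_θ V^θ = ∂_θ V^θ + Γ^θ_{θ j} V^j
  = (0) + (1/r)(1) + (0)(1)
  = 1/r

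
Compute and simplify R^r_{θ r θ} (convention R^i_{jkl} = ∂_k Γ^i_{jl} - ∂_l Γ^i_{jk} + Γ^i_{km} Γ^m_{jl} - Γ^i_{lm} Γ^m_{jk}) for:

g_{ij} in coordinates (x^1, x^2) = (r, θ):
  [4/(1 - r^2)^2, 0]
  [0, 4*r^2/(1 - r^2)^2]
Non-zero Christoffel symbols (Γ^k_{ij} = Γ^k_{ji}):
Γ^r_{r r} = 2*r/(1 - r^2)
Γ^r_{θ θ} = (r^3 + r)/(r^2 - 1)
Γ^θ_{r θ} = (-r^2 - 1)/(r^3 - r)
R^r_{θ r θ} = ∂_r Γ^r_{θ θ} - ∂_θ Γ^r_{θ r} + Γ^r_{r m} Γ^m_{θ θ} - Γ^r_{θ m} Γ^m_{θ r}
  = ((r^4 - 4*r^2 - 1)/(r^2 - 1)^2) - (0) + (-2*r^2*(r^2 + 1)/(r^2 - 1)^2) - (-(r^2 + 1)^2/(r^2 - 1)^2) = -4*r^2/(r^2 - 1)^2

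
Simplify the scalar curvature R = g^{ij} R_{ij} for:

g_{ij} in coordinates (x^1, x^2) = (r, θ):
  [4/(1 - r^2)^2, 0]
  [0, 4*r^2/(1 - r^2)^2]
Non-zero Christoffel symbols (Γ^k_{ij} = Γ^k_{ji}):
Γ^r_{r r} = 2*r/(1 - r^2)
Γ^r_{θ θ} = (r^3 + r)/(r^2 - 1)
Γ^θ_{r θ} = (-r^2 - 1)/(r^3 - r)
Ricci tensor (R_{ij} = R^k_{ikj}): R_{rr} = -4/(r^2 - 1)^2, R_{rθ} = 0, R_{θθ} = -4*r^2/(r^2 - 1)^2
Inverse metric: g^{rr} = (1 - r^2)^2/4, g^{θθ} = (1 - r^2)^2/(4*r^2)
R = g^{ij} R_{ij} = ((1 - r^2)^2/4)(-4/(r^2 - 1)^2) + ((1 - r^2)^2/(4*r^2))(-4*r^2/(r^2 - 1)^2) = -2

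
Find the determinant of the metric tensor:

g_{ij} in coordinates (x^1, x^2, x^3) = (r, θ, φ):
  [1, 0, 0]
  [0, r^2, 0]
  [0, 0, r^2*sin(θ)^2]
Diagonal metric: det(g) = g_{11}·g_{22}·g_{33}
= (1)·(r^2)·(r^2*sin(θ)^2)
det(g) = r^4*sin(θ)^2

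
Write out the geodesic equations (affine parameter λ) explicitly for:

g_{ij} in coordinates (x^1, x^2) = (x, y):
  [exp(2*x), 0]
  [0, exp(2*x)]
Geodesic equation: d^2x^k/dλ^2 + Γ^k_{ij} (dx^i/dλ)(dx^j/dλ) = 0.
Non-zero Christoffel symbols:
Γ^x_{x x} = 1
Γ^x_{y y} = -1
Γ^y_{x y} = 1
Substituting (the symmetric pair Γ^k_{ij}, Γ^k_{ji} combines into a factor 2):
d^2x/dλ^2 + (dx/dλ)^2 - (dy/dλ)^2 = 0
d^2y/dλ^2 + 2 (dx/dλ)(dy/dλ) = 0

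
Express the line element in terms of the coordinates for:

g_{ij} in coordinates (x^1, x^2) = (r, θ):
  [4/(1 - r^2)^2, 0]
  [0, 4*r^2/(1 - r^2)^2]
ds^2 = g_{ij} dx^i dx^j; only the non-zero components contribute.
ds^2 = (4/(1 - r^2)^2) dr^2 + (4*r^2/(1 - r^2)^2) dθ^2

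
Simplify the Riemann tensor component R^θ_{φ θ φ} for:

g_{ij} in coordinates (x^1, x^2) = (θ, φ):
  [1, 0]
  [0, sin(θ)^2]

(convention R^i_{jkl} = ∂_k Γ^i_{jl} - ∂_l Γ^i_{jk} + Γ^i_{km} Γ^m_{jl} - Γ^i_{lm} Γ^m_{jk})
Non-zero Christoffel symbols (Γ^k_{ij} = Γ^k_{ji}):
Γ^θ_{φ φ} = -sin(2*θ)/2
Γ^φ_{θ φ} = 1/tan(θ)
R^θ_{φ θ φ} = ∂_θ Γ^θ_{φ φ} - ∂_φ Γ^θ_{φ θ} + Γ^θ_{θ m} Γ^m_{φ φ} - Γ^θ_{φ m} Γ^m_{φ θ}
  = (-cos(2*θ)) - (0) + (0) - (-cos(θ)^2) = sin(θ)^2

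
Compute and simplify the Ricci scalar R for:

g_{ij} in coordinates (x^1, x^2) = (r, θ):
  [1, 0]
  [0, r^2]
Non-zero Christoffel symbols (Γ^k_{ij} = Γ^k_{ji}):
Γ^r_{θ θ} = -r
Γ^θ_{r θ} = 1/r
Ricci tensor (R_{ij} = R^k_{ikj}): R_{rr} = 0, R_{rθ} = 0, R_{θθ} = 0
Inverse metric: g^{rr} = 1, g^{θθ} = 1/r^2
R = g^{ij} R_{ij} = (1)(0) + (1/r^2)(0) = 0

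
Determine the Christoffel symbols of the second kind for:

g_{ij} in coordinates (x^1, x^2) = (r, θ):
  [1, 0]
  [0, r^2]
Using Γ^k_{ij} = (1/2) g^{km} (∂_i g_{mj} + ∂_j g_{mi} - ∂_m g_{ij}); the metric is diagonal, so only the m = k term contributes.
Non-zero symbols (using the symmetry Γ^k_{ij} = Γ^k_{ji}):
Γ^r_{θ θ} = (1/2) g^{rr} (∂_θ g_{rθ} + ∂_θ g_{rθ} - ∂_r g_{θθ}) = (1/2)(1)((0) + (0) - (2*r)) = -r
Γ^θ_{r θ} = (1/2) g^{θθ} (∂_r g_{θθ} + ∂_θ g_{θr} - ∂_θ g_{rθ}) = (1/2)(1/r^2)((2*r) + (0) - (0)) = 1/r
All other Christoffel symbols are zero.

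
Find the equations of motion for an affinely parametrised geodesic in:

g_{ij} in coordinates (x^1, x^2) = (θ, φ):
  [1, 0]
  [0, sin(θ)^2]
Geodesic equation: d^2x^k/dλ^2 + Γ^k_{ij} (dx^i/dλ)(dx^j/dλ) = 0.
Non-zero Christoffel symbols:
Γ^θ_{φ φ} = -sin(2*θ)/2
Γ^φ_{θ φ} = 1/tan(θ)
Substituting (the symmetric pair Γ^k_{ij}, Γ^k_{ji} combines into a factor 2):
d^2θ/dλ^2 - (sin(2*θ)/2) (dφ/dλ)^2 = 0
d^2φ/dλ^2 + (2/tan(θ)) (dθ/dλ)(dφ/dλ) = 0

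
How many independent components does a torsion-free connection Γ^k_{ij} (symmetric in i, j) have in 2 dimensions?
Γ^k_{ij} has n choices for the upper index and n(n+1)/2 independent symmetric lower index pairs.
Total = 2 × 2×3/2 = 2 × 3 = 6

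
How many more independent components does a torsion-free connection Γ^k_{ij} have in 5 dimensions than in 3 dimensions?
Independent components in n dimensions: n × n(n+1)/2 = n^2(n+1)/2.
5D: 5 × 15 = 75
3D: 3 × 6 = 18
Difference = 75 - 18 = 57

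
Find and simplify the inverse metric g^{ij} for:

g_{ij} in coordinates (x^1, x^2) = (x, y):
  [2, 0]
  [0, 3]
The metric is diagonal, so g^{ij} is diagonal with entries 1/g_{ii}: diag(1/2, 1/3).
g^{ij}:
  [1/2, 0]
  [0, 1/3]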